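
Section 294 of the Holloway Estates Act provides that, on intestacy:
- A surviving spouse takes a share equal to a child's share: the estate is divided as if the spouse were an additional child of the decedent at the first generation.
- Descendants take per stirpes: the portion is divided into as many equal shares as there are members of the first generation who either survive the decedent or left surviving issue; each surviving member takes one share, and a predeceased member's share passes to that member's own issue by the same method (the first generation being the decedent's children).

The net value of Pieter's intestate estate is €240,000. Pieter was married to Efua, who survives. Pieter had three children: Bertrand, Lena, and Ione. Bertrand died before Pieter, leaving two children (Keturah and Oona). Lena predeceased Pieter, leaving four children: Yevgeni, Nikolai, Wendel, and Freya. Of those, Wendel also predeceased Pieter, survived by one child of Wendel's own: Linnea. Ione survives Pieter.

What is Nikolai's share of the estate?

Nikolai receives €15,000.

The spouse counts as an additional share at the children's level, so there are 4 primary shares of €60,000. Efua takes one such share (€60,000).
The children's combined portion (€180,000) is divided into 3 shares of €60,000: Ione takes €60,000; Bertrand's €60,000 share passes to Bertrand's issue; Lena's €60,000 share passes to Lena's issue.
Bertrand's share (€60,000) is divided into 2 shares of €30,000: Keturah and Oona each take €30,000.
Lena's share (€60,000) is divided into 4 shares of €15,000: Yevgeni, Nikolai, and Freya each take €15,000; Wendel's €15,000 share passes to Wendel's issue.
Wendel's share (€15,000) passes entirely to Linnea.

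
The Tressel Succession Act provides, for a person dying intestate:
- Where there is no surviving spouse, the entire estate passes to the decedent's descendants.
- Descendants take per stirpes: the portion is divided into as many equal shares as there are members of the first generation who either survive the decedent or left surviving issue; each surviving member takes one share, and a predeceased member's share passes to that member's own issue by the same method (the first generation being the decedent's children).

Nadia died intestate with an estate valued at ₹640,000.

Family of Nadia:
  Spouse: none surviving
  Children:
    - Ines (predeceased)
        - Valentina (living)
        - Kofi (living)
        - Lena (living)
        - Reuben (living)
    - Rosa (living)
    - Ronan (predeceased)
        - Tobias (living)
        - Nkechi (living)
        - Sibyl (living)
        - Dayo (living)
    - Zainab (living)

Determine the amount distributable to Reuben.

Reuben receives ₹40,000.

The entire ₹640,000 passes to the descendants.
That amount (₹640,000) is divided into 4 shares of ₹160,000: Rosa and Zainab each take ₹160,000; Ines's ₹160,000 share passes to Ines's issue; Ronan's ₹160,000 share passes to Ronan's issue.
Ines's share (₹160,000) is divided into 4 shares of ₹40,000: Valentina, Kofi, Lena, and Reuben each take ₹40,000.
Ronan's share (₹160,000) is divided into 4 shares of ₹40,000: Tobias, Nkechi, Sibyl, and Dayo each take ₹40,000.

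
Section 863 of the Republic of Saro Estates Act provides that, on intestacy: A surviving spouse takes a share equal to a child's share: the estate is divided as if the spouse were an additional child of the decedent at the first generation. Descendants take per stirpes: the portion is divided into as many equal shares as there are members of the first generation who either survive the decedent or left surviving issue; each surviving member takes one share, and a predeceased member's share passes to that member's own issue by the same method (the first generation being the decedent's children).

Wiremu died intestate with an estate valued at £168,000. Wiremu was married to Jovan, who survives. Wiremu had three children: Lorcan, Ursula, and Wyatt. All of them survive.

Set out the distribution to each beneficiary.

Jovan: £42,000; Lorcan: £42,000; Ursula: £42,000; Wyatt: £42,000

The spouse counts as an additional share at the children's level, so there are 4 primary shares of £42,000. Jovan takes one such share (£42,000).
The children's combined portion (£126,000) is divided into 3 shares of £42,000: Lorcan, Ursula, and Wyatt each take £42,000.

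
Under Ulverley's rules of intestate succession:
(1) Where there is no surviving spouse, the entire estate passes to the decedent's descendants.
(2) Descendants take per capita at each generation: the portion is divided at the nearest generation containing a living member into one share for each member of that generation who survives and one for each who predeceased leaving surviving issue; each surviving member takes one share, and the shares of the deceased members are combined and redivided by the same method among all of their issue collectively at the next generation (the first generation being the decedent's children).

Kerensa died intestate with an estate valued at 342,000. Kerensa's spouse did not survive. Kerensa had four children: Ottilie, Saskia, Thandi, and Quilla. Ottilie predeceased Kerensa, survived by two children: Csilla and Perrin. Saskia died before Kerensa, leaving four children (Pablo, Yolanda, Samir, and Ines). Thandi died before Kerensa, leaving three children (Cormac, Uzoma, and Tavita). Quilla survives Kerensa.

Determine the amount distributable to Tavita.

Tavita receives 28,500.

The entire 342,000 passes to the descendants.
That amount (342,000) is divided at the children's generation into 4 shares of 85,500. Quilla takes 85,500. The 3 shares of the deceased (Ottilie, Saskia, and Thandi) are combined into a pool of 256,500.
That pool (256,500) is divided at the grandchildren's generation equally among Csilla, Perrin, Pablo, Yolanda, Samir, Ines, Cormac, Uzoma, and Tavita: 28,500 each.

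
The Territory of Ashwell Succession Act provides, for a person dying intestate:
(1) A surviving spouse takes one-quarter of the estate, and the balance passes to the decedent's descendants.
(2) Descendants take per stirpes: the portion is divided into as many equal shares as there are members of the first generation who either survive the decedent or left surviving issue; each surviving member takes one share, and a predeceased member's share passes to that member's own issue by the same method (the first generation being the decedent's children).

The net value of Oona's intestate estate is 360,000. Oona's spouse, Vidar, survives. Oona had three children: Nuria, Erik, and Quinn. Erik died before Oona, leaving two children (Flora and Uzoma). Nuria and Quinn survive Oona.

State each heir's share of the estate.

Vidar: 90,000; Nuria: 90,000; Flora: 45,000; Uzoma: 45,000; Quinn: 90,000

Vidar takes one-quarter of 360,000 = 90,000. The remaining 270,000 passes to the descendants.
The descendants' portion (270,000) is divided into 3 shares of 90,000: Nuria and Quinn each take 90,000; Erik's 90,000 share passes to Erik's issue.
Erik's share (90,000) is divided into 2 shares of 45,000: Flora and Uzoma each take 45,000.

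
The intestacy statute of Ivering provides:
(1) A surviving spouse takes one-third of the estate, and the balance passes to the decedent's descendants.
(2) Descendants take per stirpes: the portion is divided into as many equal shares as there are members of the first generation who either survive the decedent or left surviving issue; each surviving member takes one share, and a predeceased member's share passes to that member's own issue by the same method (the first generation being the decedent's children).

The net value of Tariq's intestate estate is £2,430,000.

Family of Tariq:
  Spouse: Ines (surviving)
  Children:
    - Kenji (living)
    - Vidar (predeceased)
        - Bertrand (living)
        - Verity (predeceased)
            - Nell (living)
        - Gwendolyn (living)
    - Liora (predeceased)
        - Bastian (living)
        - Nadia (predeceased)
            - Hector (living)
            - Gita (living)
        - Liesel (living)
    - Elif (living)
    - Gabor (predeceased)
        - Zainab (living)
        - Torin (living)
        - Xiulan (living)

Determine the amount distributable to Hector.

Hector receives £54,000.

Ines takes one-third of £2,430,000 = £810,000. The remaining £1,620,000 passes to the descendants.
The descendants' portion (£1,620,000) is divided into 5 shares of £324,000: Kenji and Elif each take £324,000; Vidar's £324,000 share passes to Vidar's issue; Liora's £324,000 share passes to Liora's issue; Gabor's £324,000 share passes to Gabor's issue.
Vidar's share (£324,000) is divided into 3 shares of £108,000: Bertrand and Gwendolyn each take £108,000; Verity's £108,000 share passes to Verity's issue.
Verity's share (£108,000) passes entirely to Nell.
Liora's share (£324,000) is divided into 3 shares of £108,000: Bastian and Liesel each take £108,000; Nadia's £108,000 share passes to Nadia's issue.
Nadia's share (£108,000) is divided into 2 shares of £54,000: Hector and Gita each take £54,000.
Gabor's share (£324,000) is divided into 3 shares of £108,000: Zainab, Torin, and Xiulan each take £108,000.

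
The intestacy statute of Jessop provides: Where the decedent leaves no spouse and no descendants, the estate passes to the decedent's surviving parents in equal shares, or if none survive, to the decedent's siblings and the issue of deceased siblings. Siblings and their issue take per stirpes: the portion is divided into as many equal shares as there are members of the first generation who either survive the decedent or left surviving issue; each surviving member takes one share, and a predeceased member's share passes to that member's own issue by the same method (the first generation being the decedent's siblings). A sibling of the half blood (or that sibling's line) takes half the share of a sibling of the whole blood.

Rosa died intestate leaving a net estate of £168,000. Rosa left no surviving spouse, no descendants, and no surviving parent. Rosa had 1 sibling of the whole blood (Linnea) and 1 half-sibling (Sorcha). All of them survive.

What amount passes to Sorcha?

Sorcha receives £56,000.

The entire £168,000 passes to the siblings and their issue.
Counting each half-blood sibling's line as half a unit, there are 3/2 units in £168,000, so one unit is £112,000. Whole-blood lines (Linnea) take £112,000 each; half-blood lines (Sorcha) take £56,000 each.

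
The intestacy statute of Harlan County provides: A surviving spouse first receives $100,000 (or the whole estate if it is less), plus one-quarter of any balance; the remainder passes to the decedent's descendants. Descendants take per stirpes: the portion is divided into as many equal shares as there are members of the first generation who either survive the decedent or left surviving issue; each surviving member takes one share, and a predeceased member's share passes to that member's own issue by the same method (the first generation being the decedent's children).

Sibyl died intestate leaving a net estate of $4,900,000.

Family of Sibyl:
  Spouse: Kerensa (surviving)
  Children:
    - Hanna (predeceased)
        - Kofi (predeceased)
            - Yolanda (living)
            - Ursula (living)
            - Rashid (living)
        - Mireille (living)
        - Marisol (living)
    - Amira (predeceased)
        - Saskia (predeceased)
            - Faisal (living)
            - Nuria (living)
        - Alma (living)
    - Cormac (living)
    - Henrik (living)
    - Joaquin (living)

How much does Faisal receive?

Faisal receives $180,000.

Kerensa first takes $100,000, leaving a balance of $4,800,000. Kerensa then takes one-quarter of the balance ($1,200,000), for a total of $1,300,000. The remaining $3,600,000 passes to the descendants.
The descendants' portion ($3,600,000) is divided into 5 shares of $720,000: Cormac, Henrik, and Joaquin each take $720,000; Hanna's $720,000 share passes to Hanna's issue; Amira's $720,000 share passes to Amira's issue.
Hanna's share ($720,000) is divided into 3 shares of $240,000: Mireille and Marisol each take $240,000; Kofi's $240,000 share passes to Kofi's issue.
Kofi's share ($240,000) is divided into 3 shares of $80,000: Yolanda, Ursula, and Rashid each take $80,000.
Amira's share ($720,000) is divided into 2 shares of $360,000: Alma takes $360,000; Saskia's $360,000 share passes to Saskia's issue.
Saskia's share ($360,000) is divided into 2 shares of $180,000: Faisal and Nuria each take $180,000.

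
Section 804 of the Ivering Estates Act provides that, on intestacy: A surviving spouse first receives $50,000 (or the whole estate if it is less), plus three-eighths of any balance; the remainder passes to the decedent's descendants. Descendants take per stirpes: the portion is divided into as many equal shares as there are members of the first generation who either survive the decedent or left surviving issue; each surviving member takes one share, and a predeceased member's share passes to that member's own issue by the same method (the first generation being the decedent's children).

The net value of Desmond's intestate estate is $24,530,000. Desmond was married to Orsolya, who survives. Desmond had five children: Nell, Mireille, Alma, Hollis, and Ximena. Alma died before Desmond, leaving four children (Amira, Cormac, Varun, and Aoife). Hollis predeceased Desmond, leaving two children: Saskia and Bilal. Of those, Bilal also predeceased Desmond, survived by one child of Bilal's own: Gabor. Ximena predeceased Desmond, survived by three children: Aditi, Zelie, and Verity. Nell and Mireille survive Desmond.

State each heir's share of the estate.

Orsolya first takes $50,000, leaving a balance of $24,480,000. Orsolya then takes three-eighths of the balance ($9,180,000), for a total of $9,230,000. The remaining $15,300,000 passes to the descendants.
The descendants' portion ($15,300,000) is divided into 5 shares of $3,060,000: Nell and Mireille each take $3,060,000; Alma's $3,060,000 share passes to Alma's issue; Hollis's $3,060,000 share passes to Hollis's issue; Ximena's $3,060,000 share passes to Ximena's issue.
Alma's share ($3,060,000) is divided into 4 shares of $765,000: Amira, Cormac, Varun, and Aoife each take $765,000.
Hollis's share ($3,060,000) is divided into 2 shares of $1,530,000: Saskia takes $1,530,000; Bilal's $1,530,000 share passes to Bilal's issue.
Bilal's share ($1,530,000) passes entirely to Gabor.
Ximena's share ($3,060,000) is divided into 3 shares of $1,020,000: Aditi, Zelie, and Verity each take $1,020,000.

Orsolya: $9,230,000; Nell: $3,060,000; Mireille: $3,060,000; Amira: $765,000; Cormac: $765,000; Varun: $765,000; Aoife: $765,000; Saskia: $1,530,000; Gabor: $1,530,000; Aditi: $1,020,000; Zelie: $1,020,000; Verity: $1,020,000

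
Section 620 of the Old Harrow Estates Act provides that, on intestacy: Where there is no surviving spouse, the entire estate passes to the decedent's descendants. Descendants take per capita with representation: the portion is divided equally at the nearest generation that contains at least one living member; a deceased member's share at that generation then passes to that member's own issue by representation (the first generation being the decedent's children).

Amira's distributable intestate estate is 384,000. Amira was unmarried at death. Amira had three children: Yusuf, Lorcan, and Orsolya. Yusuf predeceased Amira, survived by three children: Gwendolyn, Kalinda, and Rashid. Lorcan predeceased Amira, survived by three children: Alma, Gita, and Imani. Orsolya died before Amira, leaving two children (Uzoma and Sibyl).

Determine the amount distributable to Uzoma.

Uzoma receives 48,000.

The entire 384,000 passes to the descendants.
No child survives, so the initial division is made at the grandchildren's generation.
That amount (384,000) is divided into 8 shares of 48,000: Gwendolyn, Kalinda, Rashid, Alma, Gita, Imani, Uzoma, and Sibyl each take 48,000.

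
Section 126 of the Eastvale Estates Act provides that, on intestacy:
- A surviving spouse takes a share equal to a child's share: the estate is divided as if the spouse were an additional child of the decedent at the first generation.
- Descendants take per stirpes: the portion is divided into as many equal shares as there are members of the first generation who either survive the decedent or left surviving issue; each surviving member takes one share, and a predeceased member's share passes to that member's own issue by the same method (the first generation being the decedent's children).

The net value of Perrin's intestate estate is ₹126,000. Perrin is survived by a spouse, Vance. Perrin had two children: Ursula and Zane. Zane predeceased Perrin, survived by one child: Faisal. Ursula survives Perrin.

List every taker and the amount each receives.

Vance: ₹42,000; Ursula: ₹42,000; Faisal: ₹42,000

The spouse counts as an additional share at the children's level, so there are 3 primary shares of ₹42,000. Vance takes one such share (₹42,000).
The children's combined portion (₹84,000) is divided into 2 shares of ₹42,000: Ursula takes ₹42,000; Zane's ₹42,000 share passes to Zane's issue.
Zane's share (₹42,000) passes entirely to Faisal.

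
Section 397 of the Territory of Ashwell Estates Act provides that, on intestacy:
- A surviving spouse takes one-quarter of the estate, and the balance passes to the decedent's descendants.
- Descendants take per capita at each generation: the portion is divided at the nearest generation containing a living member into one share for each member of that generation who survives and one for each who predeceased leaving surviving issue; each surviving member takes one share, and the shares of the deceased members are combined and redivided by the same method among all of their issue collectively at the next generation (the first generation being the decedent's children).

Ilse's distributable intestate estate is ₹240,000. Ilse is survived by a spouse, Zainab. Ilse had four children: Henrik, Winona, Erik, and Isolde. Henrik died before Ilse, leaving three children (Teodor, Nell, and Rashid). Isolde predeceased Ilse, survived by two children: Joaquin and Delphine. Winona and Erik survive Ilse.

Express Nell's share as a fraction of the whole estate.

Nell receives 3/40 of the estate.

Zainab takes one-quarter of ₹240,000 = ₹60,000. The remaining ₹180,000 passes to the descendants.
The descendants' portion (₹180,000) is divided at the children's generation into 4 shares of ₹45,000. Winona and Erik each take ₹45,000. The 2 shares of the deceased (Henrik and Isolde) are combined into a pool of ₹90,000.
That pool (₹90,000) is divided at the grandchildren's generation equally among Teodor, Nell, Rashid, Joaquin, and Delphine: ₹18,000 each.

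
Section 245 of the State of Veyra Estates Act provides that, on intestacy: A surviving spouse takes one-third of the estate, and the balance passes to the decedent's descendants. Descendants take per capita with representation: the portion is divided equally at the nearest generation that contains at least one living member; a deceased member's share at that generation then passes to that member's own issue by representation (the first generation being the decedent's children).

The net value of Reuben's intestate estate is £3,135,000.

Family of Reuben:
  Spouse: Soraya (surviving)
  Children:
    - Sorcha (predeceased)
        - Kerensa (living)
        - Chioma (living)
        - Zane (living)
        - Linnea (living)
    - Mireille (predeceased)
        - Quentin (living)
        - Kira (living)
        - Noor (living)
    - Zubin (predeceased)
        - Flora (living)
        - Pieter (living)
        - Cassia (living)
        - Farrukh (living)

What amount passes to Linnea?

Linnea receives £190,000.

Soraya takes one-third of £3,135,000 = £1,045,000. The remaining £2,090,000 passes to the descendants.
No child survives, so the initial division is made at the grandchildren's generation.
The descendants' portion (£2,090,000) is divided into 11 shares of £190,000: Kerensa, Chioma, Zane, Linnea, Quentin, Kira, Noor, Flora, Pieter, Cassia, and Farrukh each take £190,000.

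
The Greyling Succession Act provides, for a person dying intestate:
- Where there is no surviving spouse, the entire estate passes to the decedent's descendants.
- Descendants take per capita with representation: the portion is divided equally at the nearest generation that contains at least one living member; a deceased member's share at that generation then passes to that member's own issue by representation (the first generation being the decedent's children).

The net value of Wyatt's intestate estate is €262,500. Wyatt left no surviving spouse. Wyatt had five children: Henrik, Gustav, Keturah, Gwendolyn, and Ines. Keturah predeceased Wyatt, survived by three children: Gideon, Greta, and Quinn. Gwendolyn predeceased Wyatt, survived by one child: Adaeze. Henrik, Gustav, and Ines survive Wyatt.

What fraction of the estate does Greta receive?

The entire €262,500 passes to the descendants.
That amount (€262,500) is divided into 5 shares of €52,500: Henrik, Gustav, and Ines each take €52,500; Keturah's €52,500 share passes to Keturah's issue; Gwendolyn's €52,500 share passes to Gwendolyn's issue.
Keturah's share (€52,500) is divided into 3 shares of €17,500: Gideon, Greta, and Quinn each take €17,500.
Gwendolyn's share (€52,500) passes entirely to Adaeze.

Greta receives 1/15 of the estate.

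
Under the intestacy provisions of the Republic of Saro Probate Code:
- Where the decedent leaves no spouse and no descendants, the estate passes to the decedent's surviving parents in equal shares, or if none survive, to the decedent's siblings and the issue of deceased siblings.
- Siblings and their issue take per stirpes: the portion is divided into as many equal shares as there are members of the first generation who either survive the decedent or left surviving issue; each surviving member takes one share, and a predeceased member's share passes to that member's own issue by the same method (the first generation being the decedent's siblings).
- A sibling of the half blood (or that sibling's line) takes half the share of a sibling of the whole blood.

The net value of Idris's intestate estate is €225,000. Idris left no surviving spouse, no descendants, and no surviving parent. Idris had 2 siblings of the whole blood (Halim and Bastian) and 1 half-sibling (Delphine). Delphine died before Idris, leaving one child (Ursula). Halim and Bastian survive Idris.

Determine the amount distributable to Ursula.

The entire €225,000 passes to the siblings and their issue.
Counting each half-blood sibling's line as half a unit, there are 5/2 units in €225,000, so one unit is €90,000. Whole-blood lines (Halim and Bastian) take €90,000 each; half-blood lines (Delphine) take €45,000 each.
Delphine's share (€45,000) passes entirely to Ursula.

Ursula receives €45,000.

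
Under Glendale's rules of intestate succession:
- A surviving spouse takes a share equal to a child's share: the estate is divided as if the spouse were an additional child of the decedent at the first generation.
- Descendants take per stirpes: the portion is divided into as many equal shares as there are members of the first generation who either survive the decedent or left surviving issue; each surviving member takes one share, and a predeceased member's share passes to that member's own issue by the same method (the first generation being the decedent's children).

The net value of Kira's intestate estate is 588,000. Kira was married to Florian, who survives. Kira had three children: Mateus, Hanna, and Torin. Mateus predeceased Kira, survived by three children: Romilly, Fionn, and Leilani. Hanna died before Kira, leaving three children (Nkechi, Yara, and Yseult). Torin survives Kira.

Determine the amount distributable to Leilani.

The spouse counts as an additional share at the children's level, so there are 4 primary shares of 147,000. Florian takes one such share (147,000).
The children's combined portion (441,000) is divided into 3 shares of 147,000: Torin takes 147,000; Mateus's 147,000 share passes to Mateus's issue; Hanna's 147,000 share passes to Hanna's issue.
Mateus's share (147,000) is divided into 3 shares of 49,000: Romilly, Fionn, and Leilani each take 49,000.
Hanna's share (147,000) is divided into 3 shares of 49,000: Nkechi, Yara, and Yseult each take 49,000.

Leilani receives 49,000.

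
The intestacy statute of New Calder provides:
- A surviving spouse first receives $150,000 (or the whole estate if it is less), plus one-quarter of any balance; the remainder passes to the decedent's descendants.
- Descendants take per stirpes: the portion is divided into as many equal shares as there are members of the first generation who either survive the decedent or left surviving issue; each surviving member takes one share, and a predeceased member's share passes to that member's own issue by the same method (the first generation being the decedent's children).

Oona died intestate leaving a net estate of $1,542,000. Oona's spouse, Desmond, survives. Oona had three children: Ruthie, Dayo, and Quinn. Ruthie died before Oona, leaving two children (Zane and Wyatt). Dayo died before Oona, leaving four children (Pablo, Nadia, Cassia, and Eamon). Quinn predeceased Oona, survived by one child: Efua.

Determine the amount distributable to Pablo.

Pablo receives $87,000.

Desmond first takes $150,000, leaving a balance of $1,392,000. Desmond then takes one-quarter of the balance ($348,000), for a total of $498,000. The remaining $1,044,000 passes to the descendants.
The descendants' portion ($1,044,000) is divided into 3 shares of $348,000: Ruthie's $348,000 share passes to Ruthie's issue; Dayo's $348,000 share passes to Dayo's issue; Quinn's $348,000 share passes to Quinn's issue.
Ruthie's share ($348,000) is divided into 2 shares of $174,000: Zane and Wyatt each take $174,000.
Dayo's share ($348,000) is divided into 4 shares of $87,000: Pablo, Nadia, Cassia, and Eamon each take $87,000.
Quinn's share ($348,000) passes entirely to Efua.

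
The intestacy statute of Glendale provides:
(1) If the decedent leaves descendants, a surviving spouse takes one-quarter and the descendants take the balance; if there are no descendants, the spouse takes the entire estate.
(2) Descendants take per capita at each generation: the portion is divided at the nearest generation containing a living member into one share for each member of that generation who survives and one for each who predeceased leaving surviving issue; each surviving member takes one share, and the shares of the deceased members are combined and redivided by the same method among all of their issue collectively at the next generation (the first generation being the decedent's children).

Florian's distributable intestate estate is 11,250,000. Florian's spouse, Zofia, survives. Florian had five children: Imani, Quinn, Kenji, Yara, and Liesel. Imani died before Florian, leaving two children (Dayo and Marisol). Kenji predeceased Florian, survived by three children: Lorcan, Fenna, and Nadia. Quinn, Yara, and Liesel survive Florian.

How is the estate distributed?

Zofia takes one-quarter of 11,250,000 = 2,812,500. The remaining 8,437,500 passes to the descendants.
The descendants' portion (8,437,500) is divided at the children's generation into 5 shares of 1,687,500. Quinn, Yara, and Liesel each take 1,687,500. The 2 shares of the deceased (Imani and Kenji) are combined into a pool of 3,375,000.
That pool (3,375,000) is divided at the grandchildren's generation equally among Dayo, Marisol, Lorcan, Fenna, and Nadia: 675,000 each.

Zofia: 2,812,500; Dayo: 675,000; Marisol: 675,000; Quinn: 1,687,500; Lorcan: 675,000; Fenna: 675,000; Nadia: 675,000; Yara: 1,687,500; Liesel: 1,687,500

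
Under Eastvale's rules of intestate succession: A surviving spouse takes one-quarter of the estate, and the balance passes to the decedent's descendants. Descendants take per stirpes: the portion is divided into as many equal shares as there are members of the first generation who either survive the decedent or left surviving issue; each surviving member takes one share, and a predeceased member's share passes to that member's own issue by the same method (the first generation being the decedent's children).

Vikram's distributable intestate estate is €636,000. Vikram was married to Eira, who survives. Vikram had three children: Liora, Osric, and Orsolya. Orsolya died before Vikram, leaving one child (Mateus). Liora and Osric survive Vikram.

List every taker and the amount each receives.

Eira takes one-quarter of €636,000 = €159,000. The remaining €477,000 passes to the descendants.
The descendants' portion (€477,000) is divided into 3 shares of €159,000: Liora and Osric each take €159,000; Orsolya's €159,000 share passes to Orsolya's issue.
Orsolya's share (€159,000) passes entirely to Mateus.

Eira: €159,000; Liora: €159,000; Osric: €159,000; Mateus: €159,000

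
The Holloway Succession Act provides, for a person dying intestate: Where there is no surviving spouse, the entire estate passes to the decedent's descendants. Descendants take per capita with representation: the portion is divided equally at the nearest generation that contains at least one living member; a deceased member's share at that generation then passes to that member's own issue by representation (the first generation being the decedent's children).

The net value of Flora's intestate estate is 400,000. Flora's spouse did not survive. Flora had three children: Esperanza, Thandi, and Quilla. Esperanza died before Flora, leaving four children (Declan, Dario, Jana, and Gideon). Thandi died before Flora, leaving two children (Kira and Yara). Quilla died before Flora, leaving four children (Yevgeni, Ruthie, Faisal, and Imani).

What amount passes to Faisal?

Faisal receives 40,000.

The entire 400,000 passes to the descendants.
No child survives, so the initial division is made at the grandchildren's generation.
That amount (400,000) is divided into 10 shares of 40,000: Declan, Dario, Jana, Gideon, Kira, Yara, Yevgeni, Ruthie, Faisal, and Imani each take 40,000.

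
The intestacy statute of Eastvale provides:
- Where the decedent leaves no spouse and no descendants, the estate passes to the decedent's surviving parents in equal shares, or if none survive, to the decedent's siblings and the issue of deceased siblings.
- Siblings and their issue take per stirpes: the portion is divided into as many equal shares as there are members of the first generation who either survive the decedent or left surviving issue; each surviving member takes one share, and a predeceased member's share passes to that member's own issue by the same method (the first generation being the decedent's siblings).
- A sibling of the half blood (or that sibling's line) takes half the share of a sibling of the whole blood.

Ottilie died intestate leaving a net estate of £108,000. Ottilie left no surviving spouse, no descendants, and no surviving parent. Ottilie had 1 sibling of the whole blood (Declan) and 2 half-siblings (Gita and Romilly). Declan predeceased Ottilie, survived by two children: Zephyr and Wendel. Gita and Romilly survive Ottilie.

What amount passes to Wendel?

Wendel receives £27,000.

The entire £108,000 passes to the siblings and their issue.
Counting each half-blood sibling's line as half a unit, there are 2 units in £108,000, so one unit is £54,000. Whole-blood lines (Declan) take £54,000 each; half-blood lines (Gita and Romilly) take £27,000 each.
Declan's share (£54,000) is divided into 2 shares of £27,000: Zephyr and Wendel each take £27,000.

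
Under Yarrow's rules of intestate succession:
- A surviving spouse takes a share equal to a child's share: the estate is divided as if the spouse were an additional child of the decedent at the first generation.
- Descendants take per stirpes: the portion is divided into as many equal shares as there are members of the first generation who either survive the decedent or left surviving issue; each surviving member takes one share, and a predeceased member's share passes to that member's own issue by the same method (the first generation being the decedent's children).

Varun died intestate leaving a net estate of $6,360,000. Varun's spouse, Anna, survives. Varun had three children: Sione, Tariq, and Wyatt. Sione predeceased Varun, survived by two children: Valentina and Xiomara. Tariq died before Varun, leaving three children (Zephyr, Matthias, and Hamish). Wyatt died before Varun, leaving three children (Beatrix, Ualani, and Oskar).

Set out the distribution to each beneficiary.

Anna: $1,590,000; Valentina: $795,000; Xiomara: $795,000; Zephyr: $530,000; Matthias: $530,000; Hamish: $530,000; Beatrix: $530,000; Ualani: $530,000; Oskar: $530,000

The spouse counts as an additional share at the children's level, so there are 4 primary shares of $1,590,000. Anna takes one such share ($1,590,000).
The children's combined portion ($4,770,000) is divided into 3 shares of $1,590,000: Sione's $1,590,000 share passes to Sione's issue; Tariq's $1,590,000 share passes to Tariq's issue; Wyatt's $1,590,000 share passes to Wyatt's issue.
Sione's share ($1,590,000) is divided into 2 shares of $795,000: Valentina and Xiomara each take $795,000.
Tariq's share ($1,590,000) is divided into 3 shares of $530,000: Zephyr, Matthias, and Hamish each take $530,000.
Wyatt's share ($1,590,000) is divided into 3 shares of $530,000: Beatrix, Ualani, and Oskar each take $530,000.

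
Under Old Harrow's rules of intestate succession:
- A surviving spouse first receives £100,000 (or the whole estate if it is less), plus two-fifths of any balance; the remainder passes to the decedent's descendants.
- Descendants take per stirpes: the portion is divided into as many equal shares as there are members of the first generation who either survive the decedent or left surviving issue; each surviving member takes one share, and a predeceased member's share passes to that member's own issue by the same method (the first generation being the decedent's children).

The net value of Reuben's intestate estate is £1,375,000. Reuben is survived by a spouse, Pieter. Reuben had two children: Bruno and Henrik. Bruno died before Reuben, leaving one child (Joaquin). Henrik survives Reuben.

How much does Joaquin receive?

Pieter first takes £100,000, leaving a balance of £1,275,000. Pieter then takes two-fifths of the balance (£510,000), for a total of £610,000. The remaining £765,000 passes to the descendants.
The descendants' portion (£765,000) is divided into 2 shares of £382,500: Henrik takes £382,500; Bruno's £382,500 share passes to Bruno's issue.
Bruno's share (£382,500) passes entirely to Joaquin.

Joaquin receives £382,500.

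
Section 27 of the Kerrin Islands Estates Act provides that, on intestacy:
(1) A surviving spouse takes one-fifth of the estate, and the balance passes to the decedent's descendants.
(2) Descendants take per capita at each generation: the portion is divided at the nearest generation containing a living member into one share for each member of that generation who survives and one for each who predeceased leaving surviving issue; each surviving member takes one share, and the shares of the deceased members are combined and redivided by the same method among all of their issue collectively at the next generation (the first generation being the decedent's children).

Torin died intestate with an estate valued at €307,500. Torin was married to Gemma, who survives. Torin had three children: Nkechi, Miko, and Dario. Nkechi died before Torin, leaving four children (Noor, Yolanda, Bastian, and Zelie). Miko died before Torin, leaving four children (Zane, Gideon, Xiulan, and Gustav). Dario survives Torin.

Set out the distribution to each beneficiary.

Gemma: €61,500; Noor: €20,500; Yolanda: €20,500; Bastian: €20,500; Zelie: €20,500; Zane: €20,500; Gideon: €20,500; Xiulan: €20,500; Gustav: €20,500; Dario: €82,000

Gemma takes one-fifth of €307,500 = €61,500. The remaining €246,000 passes to the descendants.
The descendants' portion (€246,000) is divided at the children's generation into 3 shares of €82,000. Dario takes €82,000. The 2 shares of the deceased (Nkechi and Miko) are combined into a pool of €164,000.
That pool (€164,000) is divided at the grandchildren's generation equally among Noor, Yolanda, Bastian, Zelie, Zane, Gideon, Xiulan, and Gustav: €20,500 each.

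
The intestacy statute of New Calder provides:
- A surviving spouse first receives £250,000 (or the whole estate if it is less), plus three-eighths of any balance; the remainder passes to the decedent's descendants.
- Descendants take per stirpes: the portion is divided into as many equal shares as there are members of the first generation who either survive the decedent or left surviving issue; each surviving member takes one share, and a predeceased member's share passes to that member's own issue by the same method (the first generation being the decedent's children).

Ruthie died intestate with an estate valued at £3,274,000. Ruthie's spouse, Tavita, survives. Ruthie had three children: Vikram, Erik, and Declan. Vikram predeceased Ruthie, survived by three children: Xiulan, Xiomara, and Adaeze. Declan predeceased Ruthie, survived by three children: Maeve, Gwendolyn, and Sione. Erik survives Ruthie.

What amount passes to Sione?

Tavita first takes £250,000, leaving a balance of £3,024,000. Tavita then takes three-eighths of the balance (£1,134,000), for a total of £1,384,000. The remaining £1,890,000 passes to the descendants.
The descendants' portion (£1,890,000) is divided into 3 shares of £630,000: Erik takes £630,000; Vikram's £630,000 share passes to Vikram's issue; Declan's £630,000 share passes to Declan's issue.
Vikram's share (£630,000) is divided into 3 shares of £210,000: Xiulan, Xiomara, and Adaeze each take £210,000.
Declan's share (£630,000) is divided into 3 shares of £210,000: Maeve, Gwendolyn, and Sione each take £210,000.

Sione receives £210,000.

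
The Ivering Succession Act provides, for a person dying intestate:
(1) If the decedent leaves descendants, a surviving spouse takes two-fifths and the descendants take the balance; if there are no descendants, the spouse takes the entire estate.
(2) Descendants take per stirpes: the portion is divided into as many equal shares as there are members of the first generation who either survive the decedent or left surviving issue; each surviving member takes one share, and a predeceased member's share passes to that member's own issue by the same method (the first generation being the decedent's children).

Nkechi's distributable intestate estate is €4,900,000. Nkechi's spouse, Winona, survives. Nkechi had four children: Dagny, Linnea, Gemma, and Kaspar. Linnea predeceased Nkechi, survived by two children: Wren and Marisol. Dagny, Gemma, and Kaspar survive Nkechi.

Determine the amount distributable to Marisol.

Winona takes two-fifths of €4,900,000 = €1,960,000. The remaining €2,940,000 passes to the descendants.
The descendants' portion (€2,940,000) is divided into 4 shares of €735,000: Dagny, Gemma, and Kaspar each take €735,000; Linnea's €735,000 share passes to Linnea's issue.
Linnea's share (€735,000) is divided into 2 shares of €367,500: Wren and Marisol each take €367,500.

Marisol receives €367,500.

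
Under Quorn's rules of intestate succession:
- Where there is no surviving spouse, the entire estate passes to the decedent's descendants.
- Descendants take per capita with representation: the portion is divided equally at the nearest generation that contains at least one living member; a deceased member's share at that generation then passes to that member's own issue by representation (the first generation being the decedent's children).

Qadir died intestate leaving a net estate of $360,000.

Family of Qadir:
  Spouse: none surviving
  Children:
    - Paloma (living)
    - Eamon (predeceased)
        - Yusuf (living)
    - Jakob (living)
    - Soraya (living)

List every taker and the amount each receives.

The entire $360,000 passes to the descendants.
That amount ($360,000) is divided into 4 shares of $90,000: Paloma, Jakob, and Soraya each take $90,000; Eamon's $90,000 share passes to Eamon's issue.
Eamon's share ($90,000) passes entirely to Yusuf.

Paloma: $90,000; Yusuf: $90,000; Jakob: $90,000; Soraya: $90,000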